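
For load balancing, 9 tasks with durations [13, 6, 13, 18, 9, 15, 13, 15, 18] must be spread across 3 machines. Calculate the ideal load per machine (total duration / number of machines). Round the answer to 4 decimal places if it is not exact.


Total processing time = 13 + 6 + 13 + 18 + 9 + 15 + 13 + 15 + 18 = 120
Number of machines = 3
Ideal balanced load = 120 / 3 = 40.0

40.0


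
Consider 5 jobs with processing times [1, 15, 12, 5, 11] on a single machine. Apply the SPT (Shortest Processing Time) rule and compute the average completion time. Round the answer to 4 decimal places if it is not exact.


Sort jobs by processing time (SPT order): [1, 5, 11, 12, 15]
Compute completion times sequentially:
  Job 1: processing = 1, completes at 1
  Job 2: processing = 5, completes at 6
  Job 3: processing = 11, completes at 17
  Job 4: processing = 12, completes at 29
  Job 5: processing = 15, completes at 44
Sum of completion times = 97
Average completion time = 97/5 = 19.4

19.4


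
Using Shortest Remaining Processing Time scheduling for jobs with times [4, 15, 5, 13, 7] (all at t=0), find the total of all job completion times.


Since all jobs arrive at t=0, SRPT equals SPT ordering.
SPT order: [4, 5, 7, 13, 15]
Completion times:
  Job 1: p=4, C=4
  Job 2: p=5, C=9
  Job 3: p=7, C=16
  Job 4: p=13, C=29
  Job 5: p=15, C=44
Total completion time = 4 + 9 + 16 + 29 + 44 = 102

102


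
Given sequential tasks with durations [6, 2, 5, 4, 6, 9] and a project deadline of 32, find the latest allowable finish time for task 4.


LF(activity 4) = deadline - sum of successor durations
Successors: activities 5 through 6 with durations [6, 9]
Sum of successor durations = 15
LF = 32 - 15 = 17

17


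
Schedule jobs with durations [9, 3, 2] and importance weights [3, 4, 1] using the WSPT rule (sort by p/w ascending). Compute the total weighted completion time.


Compute p/w ratios and sort ascending (WSPT): [(3, 4), (2, 1), (9, 3)]
Compute weighted completion times:
  Job (p=3,w=4): C=3, w*C=4*3=12
  Job (p=2,w=1): C=5, w*C=1*5=5
  Job (p=9,w=3): C=14, w*C=3*14=42
Total weighted completion time = 59

59


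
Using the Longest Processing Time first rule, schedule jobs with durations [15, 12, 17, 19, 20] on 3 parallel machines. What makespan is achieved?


Sort jobs in decreasing order (LPT): [20, 19, 17, 15, 12]
Assign each job to the least loaded machine:
  Machine 1: jobs [20], load = 20
  Machine 2: jobs [19, 12], load = 31
  Machine 3: jobs [17, 15], load = 32
Makespan = max load = 32

32


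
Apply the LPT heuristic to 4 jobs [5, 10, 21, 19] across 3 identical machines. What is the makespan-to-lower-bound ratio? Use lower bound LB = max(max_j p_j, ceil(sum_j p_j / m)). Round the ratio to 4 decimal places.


LPT order: [21, 19, 10, 5]
Machine loads after assignment: [21, 19, 15]
LPT makespan = 21
Lower bound = max(max_job, ceil(total/3)) = max(21, 19) = 21
Ratio = 21 / 21 = 1.0

1.0


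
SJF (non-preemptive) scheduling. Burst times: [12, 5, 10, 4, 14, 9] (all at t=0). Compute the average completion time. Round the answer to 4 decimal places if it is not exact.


SJF order (ascending): [4, 5, 9, 10, 12, 14]
Completion times:
  Job 1: burst=4, C=4
  Job 2: burst=5, C=9
  Job 3: burst=9, C=18
  Job 4: burst=10, C=28
  Job 5: burst=12, C=40
  Job 6: burst=14, C=54
Average completion = 153/6 = 25.5

25.5


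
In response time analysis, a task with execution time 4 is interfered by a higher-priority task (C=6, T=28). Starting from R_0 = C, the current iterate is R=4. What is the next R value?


R_next = C + ceil(R_prev / T_hp) * C_hp
ceil(4 / 28) = ceil(0.1429) = 1
Interference = 1 * 6 = 6
R_next = 4 + 6 = 10

10


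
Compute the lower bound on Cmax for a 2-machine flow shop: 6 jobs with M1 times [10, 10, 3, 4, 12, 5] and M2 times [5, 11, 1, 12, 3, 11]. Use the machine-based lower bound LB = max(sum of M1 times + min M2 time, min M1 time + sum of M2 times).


LB1 = sum(M1 times) + min(M2 times) = 44 + 1 = 45
LB2 = min(M1 times) + sum(M2 times) = 3 + 43 = 46
Lower bound = max(LB1, LB2) = max(45, 46) = 46

46


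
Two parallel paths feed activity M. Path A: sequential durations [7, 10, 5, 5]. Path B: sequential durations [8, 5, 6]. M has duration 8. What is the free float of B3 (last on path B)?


ES(B3) = sum of predecessors on chain B = 13
EF(B3) = ES + duration = 13 + 6 = 19
Successor of B3 is M. ES(M) = max(sum(A), sum(B)) = max(27, 19) = 27
Free float = ES(successor) - EF(current) = 27 - 19 = 8

8


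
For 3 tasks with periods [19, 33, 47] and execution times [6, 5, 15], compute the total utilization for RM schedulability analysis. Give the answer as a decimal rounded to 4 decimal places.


Compute individual utilizations (exact fractions):
  Task 1: C/T = 6/19 (approx. 0.3158)
  Task 2: C/T = 5/33 (approx. 0.1515)
  Task 3: C/T = 15/47 (approx. 0.3191)
Total utilization U = 6/19 + 5/33 + 15/47 = 23176/29469
Rounded to 4 decimal places: U = 0.7865
RM (Liu & Layland) bound for 3 tasks = 0.779763; compare with U = 23176/29469 (approx. 0.786454)
bound < U <= 1, so the RM sufficient condition is not met (inconclusive; an exact test such as response-time analysis is needed).

0.7865


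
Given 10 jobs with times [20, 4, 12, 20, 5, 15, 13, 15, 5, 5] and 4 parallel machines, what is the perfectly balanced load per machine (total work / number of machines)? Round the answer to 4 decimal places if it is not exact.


Total processing time = 20 + 4 + 12 + 20 + 5 + 15 + 13 + 15 + 5 + 5 = 114
Number of machines = 4
Ideal balanced load = 114 / 4 = 28.5

28.5


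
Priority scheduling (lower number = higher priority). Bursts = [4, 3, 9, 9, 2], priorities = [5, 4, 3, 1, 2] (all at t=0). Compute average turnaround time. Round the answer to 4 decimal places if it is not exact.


Sort by priority (ascending = highest first):
Order: [(1, 9), (2, 2), (3, 9), (4, 3), (5, 4)]
Completion times:
  Priority 1, burst=9, C=9
  Priority 2, burst=2, C=11
  Priority 3, burst=9, C=20
  Priority 4, burst=3, C=23
  Priority 5, burst=4, C=27
Average turnaround = 90/5 = 18.0

18.0


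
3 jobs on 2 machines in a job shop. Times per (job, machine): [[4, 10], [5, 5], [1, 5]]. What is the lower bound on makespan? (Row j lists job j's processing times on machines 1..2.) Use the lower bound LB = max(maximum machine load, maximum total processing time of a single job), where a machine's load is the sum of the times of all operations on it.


Machine loads:
  Machine 1: 4 + 5 + 1 = 10
  Machine 2: 10 + 5 + 5 = 20
Max machine load = 20
Job totals:
  Job 1: 14
  Job 2: 10
  Job 3: 6
Max job total = 14
Lower bound = max(20, 14) = 20

20


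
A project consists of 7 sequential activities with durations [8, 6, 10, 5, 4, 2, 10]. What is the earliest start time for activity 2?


Activity 2 starts after activities 1 through 1 complete.
Predecessor durations: [8]
ES = 8 = 8

8


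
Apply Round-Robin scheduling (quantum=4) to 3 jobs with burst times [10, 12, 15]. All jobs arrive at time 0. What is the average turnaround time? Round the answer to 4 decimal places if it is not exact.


Time quantum = 4
Execution trace:
  J1 runs 4 units, time = 4
  J2 runs 4 units, time = 8
  J3 runs 4 units, time = 12
  J1 runs 4 units, time = 16
  J2 runs 4 units, time = 20
  J3 runs 4 units, time = 24
  J1 runs 2 units, time = 26
  J2 runs 4 units, time = 30
  J3 runs 4 units, time = 34
  J3 runs 3 units, time = 37
Finish times: [26, 30, 37]
Average turnaround = 93/3 = 31.0

31.0


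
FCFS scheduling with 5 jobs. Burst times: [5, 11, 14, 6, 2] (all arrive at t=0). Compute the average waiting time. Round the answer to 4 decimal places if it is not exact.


FCFS order (as given): [5, 11, 14, 6, 2]
Waiting times:
  Job 1: wait = 0
  Job 2: wait = 5
  Job 3: wait = 16
  Job 4: wait = 30
  Job 5: wait = 36
Sum of waiting times = 87
Average waiting time = 87/5 = 17.4

17.4


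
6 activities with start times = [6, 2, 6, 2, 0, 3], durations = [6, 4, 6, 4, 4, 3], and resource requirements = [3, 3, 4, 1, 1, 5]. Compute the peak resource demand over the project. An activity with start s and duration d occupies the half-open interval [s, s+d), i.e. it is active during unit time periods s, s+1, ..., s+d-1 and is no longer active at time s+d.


Each activity i is active on [start_i, start_i + duration_i).
Compute total resource usage per time slot:
  t=0: active resources = [1], total = 1
  t=1: active resources = [1], total = 1
  t=2: active resources = [3, 1, 1], total = 5
  t=3: active resources = [3, 1, 1, 5], total = 10
  t=4: active resources = [3, 1, 5], total = 9
  t=5: active resources = [3, 1, 5], total = 9
  t=6: active resources = [3, 4], total = 7
  t=7: active resources = [3, 4], total = 7
  t=8: active resources = [3, 4], total = 7
  t=9: active resources = [3, 4], total = 7
  t=10: active resources = [3, 4], total = 7
  t=11: active resources = [3, 4], total = 7
Peak resource demand = 10

10


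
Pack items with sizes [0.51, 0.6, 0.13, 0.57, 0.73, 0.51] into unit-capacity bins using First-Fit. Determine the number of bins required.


Place items sequentially using First-Fit:
  Item 0.51 -> new Bin 1
  Item 0.6 -> new Bin 2
  Item 0.13 -> Bin 1 (now 0.64)
  Item 0.57 -> new Bin 3
  Item 0.73 -> new Bin 4
  Item 0.51 -> new Bin 5
Total bins used = 5

5


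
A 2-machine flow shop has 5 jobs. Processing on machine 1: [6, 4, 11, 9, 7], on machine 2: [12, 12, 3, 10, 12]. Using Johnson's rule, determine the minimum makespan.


Apply Johnson's rule:
  Group 1 (a <= b): [(2, 4, 12), (1, 6, 12), (5, 7, 12), (4, 9, 10)]
  Group 2 (a > b): [(3, 11, 3)]
Optimal job order: [2, 1, 5, 4, 3]
Schedule:
  Job 2: M1 done at 4, M2 done at 16
  Job 1: M1 done at 10, M2 done at 28
  Job 5: M1 done at 17, M2 done at 40
  Job 4: M1 done at 26, M2 done at 50
  Job 3: M1 done at 37, M2 done at 53
Makespan = 53

53


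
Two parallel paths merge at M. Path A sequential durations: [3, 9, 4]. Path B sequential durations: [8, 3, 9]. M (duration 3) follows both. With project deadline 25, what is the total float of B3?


Forward pass: ES(B3) = sum of predecessors on chain B = 11
EF = ES + duration = 11 + 9 = 20
Backward pass: LF(M) = deadline = 25; LS(M) = 25 - 3 = 22
LF(B3) = LS(M) - sum(successors on chain B) = 22 - 0 = 22
LS = LF - duration = 22 - 9 = 13
Total float = LS - ES = 13 - 11 = 2

2


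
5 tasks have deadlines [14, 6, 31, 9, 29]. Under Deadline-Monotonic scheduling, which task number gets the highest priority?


Sort tasks by relative deadline (ascending):
  Task 2: deadline = 6
  Task 4: deadline = 9
  Task 1: deadline = 14
  Task 5: deadline = 29
  Task 3: deadline = 31
Priority order (highest first): [2, 4, 1, 5, 3]
Highest priority task = 2

2


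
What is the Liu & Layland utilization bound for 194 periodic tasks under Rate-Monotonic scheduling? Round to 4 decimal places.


Compute 2^(1/194) = 1.0035793141
Subtract 1: 1.0035793141 - 1 = 0.0035793141
Multiply by n: 194 * 0.0035793141 = 0.6943869354
Round to 4 dp: 0.6944

0.6944


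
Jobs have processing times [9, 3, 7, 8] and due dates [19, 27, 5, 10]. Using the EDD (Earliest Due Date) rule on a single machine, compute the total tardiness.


Sort by due date (EDD order): [(7, 5), (8, 10), (9, 19), (3, 27)]
Compute completion times and tardiness:
  Job 1: p=7, d=5, C=7, tardiness=max(0,7-5)=2
  Job 2: p=8, d=10, C=15, tardiness=max(0,15-10)=5
  Job 3: p=9, d=19, C=24, tardiness=max(0,24-19)=5
  Job 4: p=3, d=27, C=27, tardiness=max(0,27-27)=0
Total tardiness = 12

12


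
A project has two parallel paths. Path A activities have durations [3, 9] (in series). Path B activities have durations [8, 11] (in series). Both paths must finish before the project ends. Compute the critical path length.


Path A total = 3 + 9 = 12
Path B total = 8 + 11 = 19
Critical path = longest path = max(12, 19) = 19

19


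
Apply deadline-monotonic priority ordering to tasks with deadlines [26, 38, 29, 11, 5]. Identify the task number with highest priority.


Sort tasks by relative deadline (ascending):
  Task 5: deadline = 5
  Task 4: deadline = 11
  Task 1: deadline = 26
  Task 3: deadline = 29
  Task 2: deadline = 38
Priority order (highest first): [5, 4, 1, 3, 2]
Highest priority task = 5

5


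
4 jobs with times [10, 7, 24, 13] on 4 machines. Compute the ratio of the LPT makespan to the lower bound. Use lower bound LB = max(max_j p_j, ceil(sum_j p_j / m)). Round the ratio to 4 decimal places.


LPT order: [24, 13, 10, 7]
Machine loads after assignment: [24, 13, 10, 7]
LPT makespan = 24
Lower bound = max(max_job, ceil(total/4)) = max(24, 14) = 24
Ratio = 24 / 24 = 1.0

1.0


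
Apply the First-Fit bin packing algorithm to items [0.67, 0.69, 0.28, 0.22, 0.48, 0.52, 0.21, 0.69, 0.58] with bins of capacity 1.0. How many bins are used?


Place items sequentially using First-Fit:
  Item 0.67 -> new Bin 1
  Item 0.69 -> new Bin 2
  Item 0.28 -> Bin 1 (now 0.95)
  Item 0.22 -> Bin 2 (now 0.91)
  Item 0.48 -> new Bin 3
  Item 0.52 -> Bin 3 (now 1.0)
  Item 0.21 -> new Bin 4
  Item 0.69 -> Bin 4 (now 0.9)
  Item 0.58 -> new Bin 5
Total bins used = 5

5


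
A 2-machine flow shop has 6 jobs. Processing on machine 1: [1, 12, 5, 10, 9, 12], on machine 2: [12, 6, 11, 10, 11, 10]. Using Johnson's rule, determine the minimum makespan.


Apply Johnson's rule:
  Group 1 (a <= b): [(1, 1, 12), (3, 5, 11), (5, 9, 11), (4, 10, 10)]
  Group 2 (a > b): [(6, 12, 10), (2, 12, 6)]
Optimal job order: [1, 3, 5, 4, 6, 2]
Schedule:
  Job 1: M1 done at 1, M2 done at 13
  Job 3: M1 done at 6, M2 done at 24
  Job 5: M1 done at 15, M2 done at 35
  Job 4: M1 done at 25, M2 done at 45
  Job 6: M1 done at 37, M2 done at 55
  Job 2: M1 done at 49, M2 done at 61
Makespan = 61

61


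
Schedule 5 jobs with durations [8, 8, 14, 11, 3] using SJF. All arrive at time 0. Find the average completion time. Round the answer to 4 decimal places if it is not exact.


SJF order (ascending): [3, 8, 8, 11, 14]
Completion times:
  Job 1: burst=3, C=3
  Job 2: burst=8, C=11
  Job 3: burst=8, C=19
  Job 4: burst=11, C=30
  Job 5: burst=14, C=44
Average completion = 107/5 = 21.4

21.4


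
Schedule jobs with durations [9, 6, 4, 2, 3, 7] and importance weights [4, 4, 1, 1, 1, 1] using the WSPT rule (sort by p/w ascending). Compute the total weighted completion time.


Compute p/w ratios and sort ascending (WSPT): [(6, 4), (2, 1), (9, 4), (3, 1), (4, 1), (7, 1)]
Compute weighted completion times:
  Job (p=6,w=4): C=6, w*C=4*6=24
  Job (p=2,w=1): C=8, w*C=1*8=8
  Job (p=9,w=4): C=17, w*C=4*17=68
  Job (p=3,w=1): C=20, w*C=1*20=20
  Job (p=4,w=1): C=24, w*C=1*24=24
  Job (p=7,w=1): C=31, w*C=1*31=31
Total weighted completion time = 175

175


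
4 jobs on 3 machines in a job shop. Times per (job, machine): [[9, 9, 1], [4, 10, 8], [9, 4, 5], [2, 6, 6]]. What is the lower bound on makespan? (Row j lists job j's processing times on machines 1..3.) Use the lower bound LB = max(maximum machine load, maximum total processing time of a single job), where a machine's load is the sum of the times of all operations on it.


Machine loads:
  Machine 1: 9 + 4 + 9 + 2 = 24
  Machine 2: 9 + 10 + 4 + 6 = 29
  Machine 3: 1 + 8 + 5 + 6 = 20
Max machine load = 29
Job totals:
  Job 1: 19
  Job 2: 22
  Job 3: 18
  Job 4: 14
Max job total = 22
Lower bound = max(29, 22) = 29

29


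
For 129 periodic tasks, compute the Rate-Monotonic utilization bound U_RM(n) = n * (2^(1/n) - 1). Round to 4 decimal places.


Compute 2^(1/129) = 1.0053876957
Subtract 1: 1.0053876957 - 1 = 0.0053876957
Multiply by n: 129 * 0.0053876957 = 0.6950127453
Round to 4 dp: 0.6950

0.6950


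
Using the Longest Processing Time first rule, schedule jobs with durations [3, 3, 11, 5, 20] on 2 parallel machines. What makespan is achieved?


Sort jobs in decreasing order (LPT): [20, 11, 5, 3, 3]
Assign each job to the least loaded machine:
  Machine 1: jobs [20], load = 20
  Machine 2: jobs [11, 5, 3, 3], load = 22
Makespan = max load = 22

22


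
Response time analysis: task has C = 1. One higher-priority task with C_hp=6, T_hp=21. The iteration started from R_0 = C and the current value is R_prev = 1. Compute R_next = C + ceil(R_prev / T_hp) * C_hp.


R_next = C + ceil(R_prev / T_hp) * C_hp
ceil(1 / 21) = ceil(0.0476) = 1
Interference = 1 * 6 = 6
R_next = 1 + 6 = 7

7


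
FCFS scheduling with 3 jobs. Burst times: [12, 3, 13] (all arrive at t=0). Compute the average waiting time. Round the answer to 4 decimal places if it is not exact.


FCFS order (as given): [12, 3, 13]
Waiting times:
  Job 1: wait = 0
  Job 2: wait = 12
  Job 3: wait = 15
Sum of waiting times = 27
Average waiting time = 27/3 = 9.0

9.0


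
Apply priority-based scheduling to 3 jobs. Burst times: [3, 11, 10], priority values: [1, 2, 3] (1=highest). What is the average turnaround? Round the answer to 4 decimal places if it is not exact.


Sort by priority (ascending = highest first):
Order: [(1, 3), (2, 11), (3, 10)]
Completion times:
  Priority 1, burst=3, C=3
  Priority 2, burst=11, C=14
  Priority 3, burst=10, C=24
Average turnaround = 41/3 = 13.6667

13.6667


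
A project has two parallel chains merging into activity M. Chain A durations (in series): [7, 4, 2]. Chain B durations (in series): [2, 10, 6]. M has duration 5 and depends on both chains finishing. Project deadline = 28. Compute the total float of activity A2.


Forward pass: ES(A2) = sum of predecessors on chain A = 7
EF = ES + duration = 7 + 4 = 11
Backward pass: LF(M) = deadline = 28; LS(M) = 28 - 5 = 23
LF(A2) = LS(M) - sum(successors on chain A) = 23 - 2 = 21
LS = LF - duration = 21 - 4 = 17
Total float = LS - ES = 17 - 7 = 10

10


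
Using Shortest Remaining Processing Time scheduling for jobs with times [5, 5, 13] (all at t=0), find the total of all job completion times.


Since all jobs arrive at t=0, SRPT equals SPT ordering.
SPT order: [5, 5, 13]
Completion times:
  Job 1: p=5, C=5
  Job 2: p=5, C=10
  Job 3: p=13, C=23
Total completion time = 5 + 10 + 23 = 38

38


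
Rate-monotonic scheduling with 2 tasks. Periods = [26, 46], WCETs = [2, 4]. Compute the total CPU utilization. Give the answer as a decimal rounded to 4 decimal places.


Compute individual utilizations (exact fractions):
  Task 1: C/T = 2/26 = 1/13 (approx. 0.0769)
  Task 2: C/T = 4/46 = 2/23 (approx. 0.087)
Total utilization U = 1/13 + 2/23 = 49/299
Rounded to 4 decimal places: U = 0.1639
RM (Liu & Layland) bound for 2 tasks = 0.828427; compare with U = 49/299 (approx. 0.163880)
U <= bound, so schedulable by RM sufficient condition.

0.1639


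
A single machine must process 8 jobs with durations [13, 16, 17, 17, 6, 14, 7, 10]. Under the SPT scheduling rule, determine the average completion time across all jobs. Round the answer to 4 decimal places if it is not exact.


Sort jobs by processing time (SPT order): [6, 7, 10, 13, 14, 16, 17, 17]
Compute completion times sequentially:
  Job 1: processing = 6, completes at 6
  Job 2: processing = 7, completes at 13
  Job 3: processing = 10, completes at 23
  Job 4: processing = 13, completes at 36
  Job 5: processing = 14, completes at 50
  Job 6: processing = 16, completes at 66
  Job 7: processing = 17, completes at 83
  Job 8: processing = 17, completes at 100
Sum of completion times = 377
Average completion time = 377/8 = 47.125

47.125


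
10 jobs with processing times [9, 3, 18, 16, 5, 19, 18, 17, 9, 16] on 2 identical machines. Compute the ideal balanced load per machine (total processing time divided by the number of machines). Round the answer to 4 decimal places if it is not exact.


Total processing time = 9 + 3 + 18 + 16 + 5 + 19 + 18 + 17 + 9 + 16 = 130
Number of machines = 2
Ideal balanced load = 130 / 2 = 65.0

65.0


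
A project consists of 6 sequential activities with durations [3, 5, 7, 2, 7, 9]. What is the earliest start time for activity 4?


Activity 4 starts after activities 1 through 3 complete.
Predecessor durations: [3, 5, 7]
ES = 3 + 5 + 7 = 15

15


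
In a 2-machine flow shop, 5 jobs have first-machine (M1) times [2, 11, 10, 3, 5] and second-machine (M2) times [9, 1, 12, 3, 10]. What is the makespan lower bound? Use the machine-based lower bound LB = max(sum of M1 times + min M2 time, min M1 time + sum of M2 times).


LB1 = sum(M1 times) + min(M2 times) = 31 + 1 = 32
LB2 = min(M1 times) + sum(M2 times) = 2 + 35 = 37
Lower bound = max(LB1, LB2) = max(32, 37) = 37

37


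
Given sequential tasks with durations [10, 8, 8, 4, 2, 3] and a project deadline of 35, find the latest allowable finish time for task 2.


LF(activity 2) = deadline - sum of successor durations
Successors: activities 3 through 6 with durations [8, 4, 2, 3]
Sum of successor durations = 17
LF = 35 - 17 = 18

18


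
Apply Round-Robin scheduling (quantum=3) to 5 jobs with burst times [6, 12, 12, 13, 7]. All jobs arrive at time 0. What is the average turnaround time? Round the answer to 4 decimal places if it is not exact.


Time quantum = 3
Execution trace:
  J1 runs 3 units, time = 3
  J2 runs 3 units, time = 6
  J3 runs 3 units, time = 9
  J4 runs 3 units, time = 12
  J5 runs 3 units, time = 15
  J1 runs 3 units, time = 18
  J2 runs 3 units, time = 21
  J3 runs 3 units, time = 24
  J4 runs 3 units, time = 27
  J5 runs 3 units, time = 30
  J2 runs 3 units, time = 33
  J3 runs 3 units, time = 36
  J4 runs 3 units, time = 39
  J5 runs 1 units, time = 40
  J2 runs 3 units, time = 43
  J3 runs 3 units, time = 46
  J4 runs 3 units, time = 49
  J4 runs 1 units, time = 50
Finish times: [18, 43, 46, 50, 40]
Average turnaround = 197/5 = 39.4

39.4


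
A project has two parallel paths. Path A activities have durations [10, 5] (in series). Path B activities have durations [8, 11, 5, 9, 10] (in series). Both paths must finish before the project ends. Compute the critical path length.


Path A total = 10 + 5 = 15
Path B total = 8 + 11 + 5 + 9 + 10 = 43
Critical path = longest path = max(15, 43) = 43

43


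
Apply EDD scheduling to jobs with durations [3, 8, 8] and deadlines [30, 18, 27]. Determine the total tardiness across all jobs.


Sort by due date (EDD order): [(8, 18), (8, 27), (3, 30)]
Compute completion times and tardiness:
  Job 1: p=8, d=18, C=8, tardiness=max(0,8-18)=0
  Job 2: p=8, d=27, C=16, tardiness=max(0,16-27)=0
  Job 3: p=3, d=30, C=19, tardiness=max(0,19-30)=0
Total tardiness = 0

0


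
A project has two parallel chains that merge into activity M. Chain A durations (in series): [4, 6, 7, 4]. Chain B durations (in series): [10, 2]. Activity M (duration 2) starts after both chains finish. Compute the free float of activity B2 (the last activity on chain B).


ES(B2) = sum of predecessors on chain B = 10
EF(B2) = ES + duration = 10 + 2 = 12
Successor of B2 is M. ES(M) = max(sum(A), sum(B)) = max(21, 12) = 21
Free float = ES(successor) - EF(current) = 21 - 12 = 9

9


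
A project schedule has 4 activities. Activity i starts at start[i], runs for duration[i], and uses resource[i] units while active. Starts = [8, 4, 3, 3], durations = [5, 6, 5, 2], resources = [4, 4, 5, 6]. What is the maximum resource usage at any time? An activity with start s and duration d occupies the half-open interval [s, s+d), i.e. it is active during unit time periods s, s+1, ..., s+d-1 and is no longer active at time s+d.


Each activity i is active on [start_i, start_i + duration_i).
Compute total resource usage per time slot:
  t=0: active resources = [], total = 0
  t=1: active resources = [], total = 0
  t=2: active resources = [], total = 0
  t=3: active resources = [5, 6], total = 11
  t=4: active resources = [4, 5, 6], total = 15
  t=5: active resources = [4, 5], total = 9
  t=6: active resources = [4, 5], total = 9
  t=7: active resources = [4, 5], total = 9
  t=8: active resources = [4, 4], total = 8
  t=9: active resources = [4, 4], total = 8
  t=10: active resources = [4], total = 4
  t=11: active resources = [4], total = 4
  t=12: active resources = [4], total = 4
Peak resource demand = 15

15


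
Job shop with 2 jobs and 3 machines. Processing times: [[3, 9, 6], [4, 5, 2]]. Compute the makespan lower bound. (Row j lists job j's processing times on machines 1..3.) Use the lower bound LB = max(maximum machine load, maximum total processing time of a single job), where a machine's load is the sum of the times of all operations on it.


Machine loads:
  Machine 1: 3 + 4 = 7
  Machine 2: 9 + 5 = 14
  Machine 3: 6 + 2 = 8
Max machine load = 14
Job totals:
  Job 1: 18
  Job 2: 11
Max job total = 18
Lower bound = max(14, 18) = 18

18


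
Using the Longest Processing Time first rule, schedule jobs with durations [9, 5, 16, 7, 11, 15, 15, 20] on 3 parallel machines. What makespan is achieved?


Sort jobs in decreasing order (LPT): [20, 16, 15, 15, 11, 9, 7, 5]
Assign each job to the least loaded machine:
  Machine 1: jobs [20, 9, 5], load = 34
  Machine 2: jobs [16, 11, 7], load = 34
  Machine 3: jobs [15, 15], load = 30
Makespan = max load = 34

34


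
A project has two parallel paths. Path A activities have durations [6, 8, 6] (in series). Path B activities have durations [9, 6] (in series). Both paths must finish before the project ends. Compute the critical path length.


Path A total = 6 + 8 + 6 = 20
Path B total = 9 + 6 = 15
Critical path = longest path = max(20, 15) = 20

20


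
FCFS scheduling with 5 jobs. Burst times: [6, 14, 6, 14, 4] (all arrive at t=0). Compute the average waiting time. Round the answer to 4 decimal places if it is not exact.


FCFS order (as given): [6, 14, 6, 14, 4]
Waiting times:
  Job 1: wait = 0
  Job 2: wait = 6
  Job 3: wait = 20
  Job 4: wait = 26
  Job 5: wait = 40
Sum of waiting times = 92
Average waiting time = 92/5 = 18.4

18.4


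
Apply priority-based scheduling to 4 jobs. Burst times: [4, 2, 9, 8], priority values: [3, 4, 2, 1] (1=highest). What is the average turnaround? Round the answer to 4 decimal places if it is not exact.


Sort by priority (ascending = highest first):
Order: [(1, 8), (2, 9), (3, 4), (4, 2)]
Completion times:
  Priority 1, burst=8, C=8
  Priority 2, burst=9, C=17
  Priority 3, burst=4, C=21
  Priority 4, burst=2, C=23
Average turnaround = 69/4 = 17.25

17.25


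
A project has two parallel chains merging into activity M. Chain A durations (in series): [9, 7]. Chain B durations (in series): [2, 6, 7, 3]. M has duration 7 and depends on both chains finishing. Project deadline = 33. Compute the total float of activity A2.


Forward pass: ES(A2) = sum of predecessors on chain A = 9
EF = ES + duration = 9 + 7 = 16
Backward pass: LF(M) = deadline = 33; LS(M) = 33 - 7 = 26
LF(A2) = LS(M) - sum(successors on chain A) = 26 - 0 = 26
LS = LF - duration = 26 - 7 = 19
Total float = LS - ES = 19 - 9 = 10

10


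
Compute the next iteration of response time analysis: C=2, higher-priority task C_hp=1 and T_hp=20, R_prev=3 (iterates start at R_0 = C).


R_next = C + ceil(R_prev / T_hp) * C_hp
ceil(3 / 20) = ceil(0.15) = 1
Interference = 1 * 1 = 1
R_next = 2 + 1 = 3
R_next = R_prev, so the iteration has converged (response time = 3).

3


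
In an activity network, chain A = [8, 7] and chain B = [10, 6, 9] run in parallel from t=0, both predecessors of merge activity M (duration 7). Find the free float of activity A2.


ES(A2) = sum of predecessors on chain A = 8
EF(A2) = ES + duration = 8 + 7 = 15
Successor of A2 is M. ES(M) = max(sum(A), sum(B)) = max(15, 25) = 25
Free float = ES(successor) - EF(current) = 25 - 15 = 10

10


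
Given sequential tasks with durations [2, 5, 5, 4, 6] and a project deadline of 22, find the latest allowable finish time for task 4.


LF(activity 4) = deadline - sum of successor durations
Successors: activities 5 through 5 with durations [6]
Sum of successor durations = 6
LF = 22 - 6 = 16

16


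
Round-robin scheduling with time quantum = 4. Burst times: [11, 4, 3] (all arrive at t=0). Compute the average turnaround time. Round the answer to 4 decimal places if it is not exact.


Time quantum = 4
Execution trace:
  J1 runs 4 units, time = 4
  J2 runs 4 units, time = 8
  J3 runs 3 units, time = 11
  J1 runs 4 units, time = 15
  J1 runs 3 units, time = 18
Finish times: [18, 8, 11]
Average turnaround = 37/3 = 12.3333

12.3333


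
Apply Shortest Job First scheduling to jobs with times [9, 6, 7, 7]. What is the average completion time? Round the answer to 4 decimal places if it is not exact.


SJF order (ascending): [6, 7, 7, 9]
Completion times:
  Job 1: burst=6, C=6
  Job 2: burst=7, C=13
  Job 3: burst=7, C=20
  Job 4: burst=9, C=29
Average completion = 68/4 = 17.0

17.0


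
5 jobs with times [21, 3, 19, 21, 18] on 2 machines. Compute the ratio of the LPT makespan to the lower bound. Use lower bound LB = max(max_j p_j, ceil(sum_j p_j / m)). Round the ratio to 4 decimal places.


LPT order: [21, 21, 19, 18, 3]
Machine loads after assignment: [40, 42]
LPT makespan = 42
Lower bound = max(max_job, ceil(total/2)) = max(21, 41) = 41
Ratio = 42 / 41 = 1.0244

1.0244


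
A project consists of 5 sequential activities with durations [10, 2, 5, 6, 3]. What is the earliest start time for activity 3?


Activity 3 starts after activities 1 through 2 complete.
Predecessor durations: [10, 2]
ES = 10 + 2 = 12

12


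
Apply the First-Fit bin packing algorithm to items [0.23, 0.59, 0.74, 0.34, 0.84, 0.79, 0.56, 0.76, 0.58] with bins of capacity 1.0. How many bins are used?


Place items sequentially using First-Fit:
  Item 0.23 -> new Bin 1
  Item 0.59 -> Bin 1 (now 0.82)
  Item 0.74 -> new Bin 2
  Item 0.34 -> new Bin 3
  Item 0.84 -> new Bin 4
  Item 0.79 -> new Bin 5
  Item 0.56 -> Bin 3 (now 0.9)
  Item 0.76 -> new Bin 6
  Item 0.58 -> new Bin 7
Total bins used = 7

7


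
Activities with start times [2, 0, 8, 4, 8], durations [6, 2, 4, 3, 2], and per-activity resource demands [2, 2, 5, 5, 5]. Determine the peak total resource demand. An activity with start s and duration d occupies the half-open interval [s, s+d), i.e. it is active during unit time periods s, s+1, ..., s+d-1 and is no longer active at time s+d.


Each activity i is active on [start_i, start_i + duration_i).
Compute total resource usage per time slot:
  t=0: active resources = [2], total = 2
  t=1: active resources = [2], total = 2
  t=2: active resources = [2], total = 2
  t=3: active resources = [2], total = 2
  t=4: active resources = [2, 5], total = 7
  t=5: active resources = [2, 5], total = 7
  t=6: active resources = [2, 5], total = 7
  t=7: active resources = [2], total = 2
  t=8: active resources = [5, 5], total = 10
  t=9: active resources = [5, 5], total = 10
  t=10: active resources = [5], total = 5
  t=11: active resources = [5], total = 5
Peak resource demand = 10

10


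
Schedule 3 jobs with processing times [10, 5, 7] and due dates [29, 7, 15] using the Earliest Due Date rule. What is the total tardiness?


Sort by due date (EDD order): [(5, 7), (7, 15), (10, 29)]
Compute completion times and tardiness:
  Job 1: p=5, d=7, C=5, tardiness=max(0,5-7)=0
  Job 2: p=7, d=15, C=12, tardiness=max(0,12-15)=0
  Job 3: p=10, d=29, C=22, tardiness=max(0,22-29)=0
Total tardiness = 0

0


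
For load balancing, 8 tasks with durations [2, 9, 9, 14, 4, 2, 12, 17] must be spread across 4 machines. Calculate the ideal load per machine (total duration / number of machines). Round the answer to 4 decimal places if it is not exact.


Total processing time = 2 + 9 + 9 + 14 + 4 + 2 + 12 + 17 = 69
Number of machines = 4
Ideal balanced load = 69 / 4 = 17.25

17.25


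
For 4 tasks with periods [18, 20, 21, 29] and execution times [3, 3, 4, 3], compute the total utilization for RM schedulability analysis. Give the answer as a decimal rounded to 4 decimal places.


Compute individual utilizations (exact fractions):
  Task 1: C/T = 3/18 = 1/6 (approx. 0.1667)
  Task 2: C/T = 3/20 (approx. 0.15)
  Task 3: C/T = 4/21 (approx. 0.1905)
  Task 4: C/T = 3/29 (approx. 0.1034)
Total utilization U = 1/6 + 3/20 + 4/21 + 3/29 = 2479/4060
Rounded to 4 decimal places: U = 0.6106
RM (Liu & Layland) bound for 4 tasks = 0.756828; compare with U = 2479/4060 (approx. 0.610591)
U <= bound, so schedulable by RM sufficient condition.

0.6106


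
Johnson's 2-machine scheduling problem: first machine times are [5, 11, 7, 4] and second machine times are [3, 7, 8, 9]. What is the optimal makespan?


Apply Johnson's rule:
  Group 1 (a <= b): [(4, 4, 9), (3, 7, 8)]
  Group 2 (a > b): [(2, 11, 7), (1, 5, 3)]
Optimal job order: [4, 3, 2, 1]
Schedule:
  Job 4: M1 done at 4, M2 done at 13
  Job 3: M1 done at 11, M2 done at 21
  Job 2: M1 done at 22, M2 done at 29
  Job 1: M1 done at 27, M2 done at 32
Makespan = 32

32


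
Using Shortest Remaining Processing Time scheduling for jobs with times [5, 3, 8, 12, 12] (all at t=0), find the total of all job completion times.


Since all jobs arrive at t=0, SRPT equals SPT ordering.
SPT order: [3, 5, 8, 12, 12]
Completion times:
  Job 1: p=3, C=3
  Job 2: p=5, C=8
  Job 3: p=8, C=16
  Job 4: p=12, C=28
  Job 5: p=12, C=40
Total completion time = 3 + 8 + 16 + 28 + 40 = 95

95


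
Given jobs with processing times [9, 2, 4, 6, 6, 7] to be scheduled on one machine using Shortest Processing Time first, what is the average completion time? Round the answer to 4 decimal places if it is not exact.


Sort jobs by processing time (SPT order): [2, 4, 6, 6, 7, 9]
Compute completion times sequentially:
  Job 1: processing = 2, completes at 2
  Job 2: processing = 4, completes at 6
  Job 3: processing = 6, completes at 12
  Job 4: processing = 6, completes at 18
  Job 5: processing = 7, completes at 25
  Job 6: processing = 9, completes at 34
Sum of completion times = 97
Average completion time = 97/6 = 16.1667

16.1667


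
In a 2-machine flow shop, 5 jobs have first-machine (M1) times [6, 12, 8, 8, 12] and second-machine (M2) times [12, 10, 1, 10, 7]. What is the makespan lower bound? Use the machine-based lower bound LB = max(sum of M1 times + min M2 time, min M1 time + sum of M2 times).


LB1 = sum(M1 times) + min(M2 times) = 46 + 1 = 47
LB2 = min(M1 times) + sum(M2 times) = 6 + 40 = 46
Lower bound = max(LB1, LB2) = max(47, 46) = 47

47


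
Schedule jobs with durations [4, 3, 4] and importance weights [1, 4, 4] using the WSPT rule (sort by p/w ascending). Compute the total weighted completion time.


Compute p/w ratios and sort ascending (WSPT): [(3, 4), (4, 4), (4, 1)]
Compute weighted completion times:
  Job (p=3,w=4): C=3, w*C=4*3=12
  Job (p=4,w=4): C=7, w*C=4*7=28
  Job (p=4,w=1): C=11, w*C=1*11=11
Total weighted completion time = 51

51


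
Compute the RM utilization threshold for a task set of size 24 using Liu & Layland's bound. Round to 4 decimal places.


Compute 2^(1/24) = 1.0293022366
Subtract 1: 1.0293022366 - 1 = 0.0293022366
Multiply by n: 24 * 0.0293022366 = 0.7032536784
Round to 4 dp: 0.7033

0.7033


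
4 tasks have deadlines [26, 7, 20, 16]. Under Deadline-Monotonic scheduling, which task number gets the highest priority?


Sort tasks by relative deadline (ascending):
  Task 2: deadline = 7
  Task 4: deadline = 16
  Task 3: deadline = 20
  Task 1: deadline = 26
Priority order (highest first): [2, 4, 3, 1]
Highest priority task = 2

2


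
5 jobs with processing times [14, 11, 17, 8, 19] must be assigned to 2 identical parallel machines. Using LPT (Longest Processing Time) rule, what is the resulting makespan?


Sort jobs in decreasing order (LPT): [19, 17, 14, 11, 8]
Assign each job to the least loaded machine:
  Machine 1: jobs [19, 11, 8], load = 38
  Machine 2: jobs [17, 14], load = 31
Makespan = max load = 38

38


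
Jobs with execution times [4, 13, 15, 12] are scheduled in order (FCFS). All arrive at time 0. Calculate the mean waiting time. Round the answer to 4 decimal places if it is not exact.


FCFS order (as given): [4, 13, 15, 12]
Waiting times:
  Job 1: wait = 0
  Job 2: wait = 4
  Job 3: wait = 17
  Job 4: wait = 32
Sum of waiting times = 53
Average waiting time = 53/4 = 13.25

13.25


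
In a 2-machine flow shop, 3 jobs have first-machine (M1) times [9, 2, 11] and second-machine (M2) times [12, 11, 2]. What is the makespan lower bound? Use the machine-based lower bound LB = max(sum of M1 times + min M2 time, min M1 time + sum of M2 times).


LB1 = sum(M1 times) + min(M2 times) = 22 + 2 = 24
LB2 = min(M1 times) + sum(M2 times) = 2 + 25 = 27
Lower bound = max(LB1, LB2) = max(24, 27) = 27

27


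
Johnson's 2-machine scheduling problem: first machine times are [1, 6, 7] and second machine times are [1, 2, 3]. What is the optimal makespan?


Apply Johnson's rule:
  Group 1 (a <= b): [(1, 1, 1)]
  Group 2 (a > b): [(3, 7, 3), (2, 6, 2)]
Optimal job order: [1, 3, 2]
Schedule:
  Job 1: M1 done at 1, M2 done at 2
  Job 3: M1 done at 8, M2 done at 11
  Job 2: M1 done at 14, M2 done at 16
Makespan = 16

16


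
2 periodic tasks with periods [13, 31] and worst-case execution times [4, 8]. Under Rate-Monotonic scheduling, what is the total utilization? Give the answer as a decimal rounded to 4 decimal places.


Compute individual utilizations (exact fractions):
  Task 1: C/T = 4/13 (approx. 0.3077)
  Task 2: C/T = 8/31 (approx. 0.2581)
Total utilization U = 4/13 + 8/31 = 228/403
Rounded to 4 decimal places: U = 0.5658
RM (Liu & Layland) bound for 2 tasks = 0.828427; compare with U = 228/403 (approx. 0.565757)
U <= bound, so schedulable by RM sufficient condition.

0.5658


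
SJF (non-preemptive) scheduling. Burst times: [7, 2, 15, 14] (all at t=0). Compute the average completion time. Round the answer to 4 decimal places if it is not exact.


SJF order (ascending): [2, 7, 14, 15]
Completion times:
  Job 1: burst=2, C=2
  Job 2: burst=7, C=9
  Job 3: burst=14, C=23
  Job 4: burst=15, C=38
Average completion = 72/4 = 18.0

18.0


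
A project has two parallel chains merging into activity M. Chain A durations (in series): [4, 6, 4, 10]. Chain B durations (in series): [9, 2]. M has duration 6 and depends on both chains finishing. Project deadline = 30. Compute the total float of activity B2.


Forward pass: ES(B2) = sum of predecessors on chain B = 9
EF = ES + duration = 9 + 2 = 11
Backward pass: LF(M) = deadline = 30; LS(M) = 30 - 6 = 24
LF(B2) = LS(M) - sum(successors on chain B) = 24 - 0 = 24
LS = LF - duration = 24 - 2 = 22
Total float = LS - ES = 22 - 9 = 13

13


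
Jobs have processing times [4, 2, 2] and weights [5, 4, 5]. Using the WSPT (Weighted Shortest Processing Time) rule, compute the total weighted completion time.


Compute p/w ratios and sort ascending (WSPT): [(2, 5), (2, 4), (4, 5)]
Compute weighted completion times:
  Job (p=2,w=5): C=2, w*C=5*2=10
  Job (p=2,w=4): C=4, w*C=4*4=16
  Job (p=4,w=5): C=8, w*C=5*8=40
Total weighted completion time = 66

66


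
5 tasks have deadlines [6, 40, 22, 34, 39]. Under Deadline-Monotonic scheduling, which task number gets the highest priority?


Sort tasks by relative deadline (ascending):
  Task 1: deadline = 6
  Task 3: deadline = 22
  Task 4: deadline = 34
  Task 5: deadline = 39
  Task 2: deadline = 40
Priority order (highest first): [1, 3, 4, 5, 2]
Highest priority task = 1

1


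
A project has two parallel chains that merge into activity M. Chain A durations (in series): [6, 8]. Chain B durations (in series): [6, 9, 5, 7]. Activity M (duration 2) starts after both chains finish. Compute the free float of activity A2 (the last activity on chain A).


ES(A2) = sum of predecessors on chain A = 6
EF(A2) = ES + duration = 6 + 8 = 14
Successor of A2 is M. ES(M) = max(sum(A), sum(B)) = max(14, 27) = 27
Free float = ES(successor) - EF(current) = 27 - 14 = 13

13


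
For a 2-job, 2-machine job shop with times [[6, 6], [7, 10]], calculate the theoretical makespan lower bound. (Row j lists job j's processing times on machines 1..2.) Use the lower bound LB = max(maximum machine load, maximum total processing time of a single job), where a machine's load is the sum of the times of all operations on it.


Machine loads:
  Machine 1: 6 + 7 = 13
  Machine 2: 6 + 10 = 16
Max machine load = 16
Job totals:
  Job 1: 12
  Job 2: 17
Max job total = 17
Lower bound = max(16, 17) = 17

17


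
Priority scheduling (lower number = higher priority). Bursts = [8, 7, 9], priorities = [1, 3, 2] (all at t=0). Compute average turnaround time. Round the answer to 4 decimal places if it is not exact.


Sort by priority (ascending = highest first):
Order: [(1, 8), (2, 9), (3, 7)]
Completion times:
  Priority 1, burst=8, C=8
  Priority 2, burst=9, C=17
  Priority 3, burst=7, C=24
Average turnaround = 49/3 = 16.3333

16.3333
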